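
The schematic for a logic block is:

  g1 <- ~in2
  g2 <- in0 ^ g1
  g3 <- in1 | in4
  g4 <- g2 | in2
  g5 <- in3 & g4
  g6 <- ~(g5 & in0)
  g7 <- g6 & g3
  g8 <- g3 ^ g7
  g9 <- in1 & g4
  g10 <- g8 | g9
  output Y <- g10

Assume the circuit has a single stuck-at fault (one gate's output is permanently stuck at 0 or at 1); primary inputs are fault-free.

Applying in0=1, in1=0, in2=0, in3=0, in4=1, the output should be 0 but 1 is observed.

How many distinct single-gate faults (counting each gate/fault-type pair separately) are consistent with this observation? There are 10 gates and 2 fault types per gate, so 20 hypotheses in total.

Fault-free: g1=1, g2=0, g3=1, g4=0, g5=0, g6=1, g7=1, g8=0, g9=0, g10=0 → 0. Observed 1.
  g1: none of the 2 fault types match ✗
  g2: none of the 2 fault types match ✗
  g3: none of the 2 fault types match ✗
  g4: none of the 2 fault types match ✗
  g5: stuck-at-1 ✓; others ✗
  g6: stuck-at-0 ✓; others ✗
  g7: stuck-at-0 ✓; others ✗
  g8: stuck-at-1 ✓; others ✗
  g9: stuck-at-1 ✓; others ✗
  g10: stuck-at-1 ✓; others ✗
Consistent faults: {g5 stuck-at-1, g6 stuck-at-0, g7 stuck-at-0, g8 stuck-at-1, g9 stuck-at-1, g10 stuck-at-1} — 6 in all.

6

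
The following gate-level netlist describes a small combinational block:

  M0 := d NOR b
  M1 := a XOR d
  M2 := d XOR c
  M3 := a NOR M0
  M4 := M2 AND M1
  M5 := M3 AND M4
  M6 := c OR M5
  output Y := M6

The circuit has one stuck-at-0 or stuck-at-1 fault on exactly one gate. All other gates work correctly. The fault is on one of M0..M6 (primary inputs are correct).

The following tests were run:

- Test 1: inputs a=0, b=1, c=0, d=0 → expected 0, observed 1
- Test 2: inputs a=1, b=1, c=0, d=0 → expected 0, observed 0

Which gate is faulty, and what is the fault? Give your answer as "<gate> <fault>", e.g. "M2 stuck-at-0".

M4 stuck-at-1

Fault-free values for test 1 (a=0, b=1, c=0, d=0): M0=0, M1=0, M2=0, M3=1, M4=0, M5=0, M6=0, giving Y=0. Observed 1.
Test 1: faults giving observed 1 are {M4 stuck-at-1, M5 stuck-at-1, M6 stuck-at-1}.
Test 2 (a=1, b=1, c=0, d=0): fault-free M0=0, M1=1, M2=0, M3=0, M4=0, M5=0, M6=0 → 0; observed 0. Eliminates M5 stuck-at-1, M6 stuck-at-1.
Only M4 stuck-at-1 is consistent with every test.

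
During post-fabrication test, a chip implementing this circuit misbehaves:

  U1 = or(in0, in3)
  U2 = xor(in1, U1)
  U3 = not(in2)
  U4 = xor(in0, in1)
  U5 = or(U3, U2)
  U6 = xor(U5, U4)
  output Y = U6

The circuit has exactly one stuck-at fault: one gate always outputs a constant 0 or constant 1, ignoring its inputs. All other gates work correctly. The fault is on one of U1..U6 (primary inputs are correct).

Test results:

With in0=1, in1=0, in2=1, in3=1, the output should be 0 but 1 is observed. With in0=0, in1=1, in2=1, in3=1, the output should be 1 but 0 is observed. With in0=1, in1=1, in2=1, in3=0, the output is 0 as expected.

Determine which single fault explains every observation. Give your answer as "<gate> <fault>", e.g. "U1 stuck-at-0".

Fault-free values for test 1 (in0=1, in1=0, in2=1, in3=1): U1=1, U2=1, U3=0, U4=1, U5=1, U6=0, giving Y=0. Observed 1.
Test 1: faults giving observed 1 are {U1 stuck-at-0, U2 stuck-at-0, U4 stuck-at-0, U5 stuck-at-0, U6 stuck-at-1}.
Test 2 (in0=0, in1=1, in2=1, in3=1): fault-free U1=1, U2=0, U3=0, U4=1, U5=0, U6=1 → 1; observed 0. Eliminates U2 stuck-at-0, U5 stuck-at-0, U6 stuck-at-1.
Test 3 (in0=1, in1=1, in2=1, in3=0): fault-free U1=1, U2=0, U3=0, U4=0, U5=0, U6=0 → 0; observed 0. Eliminates U1 stuck-at-0.
Only U4 stuck-at-0 is consistent with every test.

U4 stuck-at-0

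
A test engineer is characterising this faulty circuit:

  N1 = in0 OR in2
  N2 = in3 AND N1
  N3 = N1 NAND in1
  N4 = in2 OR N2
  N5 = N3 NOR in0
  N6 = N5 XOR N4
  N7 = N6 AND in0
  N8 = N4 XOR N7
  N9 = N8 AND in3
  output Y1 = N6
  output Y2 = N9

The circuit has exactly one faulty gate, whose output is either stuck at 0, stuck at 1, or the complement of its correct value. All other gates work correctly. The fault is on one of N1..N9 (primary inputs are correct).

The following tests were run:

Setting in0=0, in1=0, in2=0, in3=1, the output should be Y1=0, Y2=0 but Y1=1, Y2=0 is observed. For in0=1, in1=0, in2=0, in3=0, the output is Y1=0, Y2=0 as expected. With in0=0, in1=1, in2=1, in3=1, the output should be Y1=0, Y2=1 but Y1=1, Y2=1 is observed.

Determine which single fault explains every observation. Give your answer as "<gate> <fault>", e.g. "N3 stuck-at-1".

N3 inverted output

Fault-free values for test 1 (in0=0, in1=0, in2=0, in3=1): N1=0, N2=0, N3=1, N4=0, N5=0, N6=0, N7=0, N8=0, N9=0, giving Y1=0, Y2=0. Observed Y1=1, Y2=0.
Test 1: faults giving observed Y1=1, Y2=0 are {N3 stuck-at-0, N3 inverted output, N5 stuck-at-1, N5 inverted output, N6 stuck-at-1, N6 inverted output}.
Test 2 (in0=1, in1=0, in2=0, in3=0): fault-free N1=1, N2=0, N3=1, N4=0, N5=0, N6=0, N7=0, N8=0, N9=0 → Y1=0, Y2=0; observed Y1=0, Y2=0. Eliminates N5 stuck-at-1, N5 inverted output, N6 stuck-at-1, N6 inverted output.
Test 3 (in0=0, in1=1, in2=1, in3=1): fault-free N1=1, N2=1, N3=0, N4=1, N5=1, N6=0, N7=0, N8=1, N9=1 → Y1=0, Y2=1; observed Y1=1, Y2=1. Eliminates N3 stuck-at-0.
Only N3 inverted output is consistent with every test.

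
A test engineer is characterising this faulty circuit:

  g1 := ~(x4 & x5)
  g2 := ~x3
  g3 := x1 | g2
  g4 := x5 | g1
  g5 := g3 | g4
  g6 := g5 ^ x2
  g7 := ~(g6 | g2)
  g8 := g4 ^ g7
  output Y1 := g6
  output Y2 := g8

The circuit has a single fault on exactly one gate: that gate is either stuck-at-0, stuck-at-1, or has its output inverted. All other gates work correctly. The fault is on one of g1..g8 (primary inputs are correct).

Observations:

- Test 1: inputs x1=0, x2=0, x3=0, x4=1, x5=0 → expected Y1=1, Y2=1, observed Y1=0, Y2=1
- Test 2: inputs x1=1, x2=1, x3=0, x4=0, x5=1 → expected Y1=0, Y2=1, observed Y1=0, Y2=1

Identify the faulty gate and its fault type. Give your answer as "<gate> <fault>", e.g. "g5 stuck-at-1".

Fault-free values for test 1 (x1=0, x2=0, x3=0, x4=1, x5=0): g1=1, g2=1, g3=1, g4=1, g5=1, g6=1, g7=0, g8=1, giving Y1=1, Y2=1. Observed Y1=0, Y2=1.
Test 1: faults giving observed Y1=0, Y2=1 are {g5 stuck-at-0, g5 inverted output, g6 stuck-at-0, g6 inverted output}.
Test 2 (x1=1, x2=1, x3=0, x4=0, x5=1): fault-free g1=1, g2=1, g3=1, g4=1, g5=1, g6=0, g7=0, g8=1 → Y1=0, Y2=1; observed Y1=0, Y2=1. Eliminates g5 stuck-at-0, g5 inverted output, g6 inverted output.
Only g6 stuck-at-0 is consistent with every test.

g6 stuck-at-0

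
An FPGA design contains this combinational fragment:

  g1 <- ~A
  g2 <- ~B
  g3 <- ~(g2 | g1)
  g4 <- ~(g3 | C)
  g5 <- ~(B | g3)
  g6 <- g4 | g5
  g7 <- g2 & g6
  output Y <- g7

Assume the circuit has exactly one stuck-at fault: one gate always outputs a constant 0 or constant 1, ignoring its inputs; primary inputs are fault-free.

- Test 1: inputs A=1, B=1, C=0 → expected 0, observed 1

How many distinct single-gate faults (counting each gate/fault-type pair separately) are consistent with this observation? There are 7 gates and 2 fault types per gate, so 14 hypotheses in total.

2

Fault-free: g1=0, g2=0, g3=1, g4=0, g5=0, g6=0, g7=0 → 0. Observed 1.
  g1 stuck-at-0: output 0 ✗
  g1 stuck-at-1: output 0 ✗
  g2 stuck-at-0: output 0 ✗
  g2 stuck-at-1: output 1 ✓
  g3 stuck-at-0: output 0 ✗
  g3 stuck-at-1: output 0 ✗
  g4 stuck-at-0: output 0 ✗
  g4 stuck-at-1: output 0 ✗
  g5 stuck-at-0: output 0 ✗
  g5 stuck-at-1: output 0 ✗
  g6 stuck-at-0: output 0 ✗
  g6 stuck-at-1: output 0 ✗
  g7 stuck-at-0: output 0 ✗
  g7 stuck-at-1: output 1 ✓
Consistent faults: {g2 stuck-at-1, g7 stuck-at-1} — 2 in all.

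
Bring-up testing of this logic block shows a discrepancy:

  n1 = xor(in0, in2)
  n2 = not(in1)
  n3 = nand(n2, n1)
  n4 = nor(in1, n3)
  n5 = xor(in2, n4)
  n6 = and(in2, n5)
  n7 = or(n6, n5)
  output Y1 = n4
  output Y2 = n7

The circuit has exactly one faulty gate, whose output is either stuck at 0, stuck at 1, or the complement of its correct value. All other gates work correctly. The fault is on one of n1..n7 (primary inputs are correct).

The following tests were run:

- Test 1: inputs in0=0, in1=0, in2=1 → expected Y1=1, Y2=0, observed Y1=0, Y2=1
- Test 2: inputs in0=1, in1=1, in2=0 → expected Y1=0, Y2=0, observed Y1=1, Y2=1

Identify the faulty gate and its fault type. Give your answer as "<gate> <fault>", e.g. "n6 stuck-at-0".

Fault-free values for test 1 (in0=0, in1=0, in2=1): n1=1, n2=1, n3=0, n4=1, n5=0, n6=0, n7=0, giving Y1=1, Y2=0. Observed Y1=0, Y2=1.
Test 1: faults giving observed Y1=0, Y2=1 are {n1 stuck-at-0, n1 inverted output, n2 stuck-at-0, n2 inverted output, n3 stuck-at-1, n3 inverted output, n4 stuck-at-0, n4 inverted output}.
Test 2 (in0=1, in1=1, in2=0): fault-free n1=1, n2=0, n3=1, n4=0, n5=0, n6=0, n7=0 → Y1=0, Y2=0; observed Y1=1, Y2=1. Eliminates n1 stuck-at-0, n1 inverted output, n2 stuck-at-0, n2 inverted output, n3 stuck-at-1, n3 inverted output, n4 stuck-at-0.
Only n4 inverted output is consistent with every test.

n4 inverted output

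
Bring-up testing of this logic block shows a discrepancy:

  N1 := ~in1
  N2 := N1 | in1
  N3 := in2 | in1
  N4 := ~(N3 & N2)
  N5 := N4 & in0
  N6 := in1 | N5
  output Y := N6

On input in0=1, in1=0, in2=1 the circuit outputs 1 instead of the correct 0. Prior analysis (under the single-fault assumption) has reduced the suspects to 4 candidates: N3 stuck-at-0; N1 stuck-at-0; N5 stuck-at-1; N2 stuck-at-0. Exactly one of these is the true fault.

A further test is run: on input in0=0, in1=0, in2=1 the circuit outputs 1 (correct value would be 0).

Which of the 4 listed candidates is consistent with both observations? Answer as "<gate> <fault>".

Evaluate each candidate on input in0=0, in1=0, in2=1:
  N3 stuck-at-0: N1=1, N2=1, N3=0 [stuck-at-0], N4=1, N5=0, N6=0 → 0 — eliminated
  N1 stuck-at-0: N1=0 [stuck-at-0], N2=0, N3=1, N4=1, N5=0, N6=0 → 0 — eliminated
  N5 stuck-at-1: N1=1, N2=1, N3=1, N4=0, N5=1 [stuck-at-1], N6=1 → 1 — matches
  N2 stuck-at-0: N1=1, N2=0 [stuck-at-0], N3=1, N4=1, N5=0, N6=0 → 0 — eliminated
Only N5 stuck-at-1 reproduces the observed 1.

N5 stuck-at-1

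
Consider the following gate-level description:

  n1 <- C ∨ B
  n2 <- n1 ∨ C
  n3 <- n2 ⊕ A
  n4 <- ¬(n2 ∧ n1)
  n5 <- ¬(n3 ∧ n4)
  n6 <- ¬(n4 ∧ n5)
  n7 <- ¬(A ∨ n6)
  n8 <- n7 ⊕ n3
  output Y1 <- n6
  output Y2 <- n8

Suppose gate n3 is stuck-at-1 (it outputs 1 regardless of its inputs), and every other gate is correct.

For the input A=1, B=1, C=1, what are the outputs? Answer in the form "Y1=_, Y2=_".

Propagate with n3 forced: n1=1, n2=1, n3=1 [stuck-at-1], n4=0, n5=1, n6=1, n7=0, n8=1.
So the outputs are Y1=1, Y2=1. (Without the fault they would be Y1=1, Y2=0.)

Y1=1, Y2=1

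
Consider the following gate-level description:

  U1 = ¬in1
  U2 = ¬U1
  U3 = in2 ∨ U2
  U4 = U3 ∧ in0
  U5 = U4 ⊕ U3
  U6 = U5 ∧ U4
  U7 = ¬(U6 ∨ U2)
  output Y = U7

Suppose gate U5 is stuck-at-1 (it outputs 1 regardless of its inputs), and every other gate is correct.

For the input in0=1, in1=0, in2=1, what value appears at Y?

Propagate with U5 forced: U1=1, U2=0, U3=1, U4=1, U5=1 [stuck-at-1], U6=1, U7=0.
So Y = 0. (Without the fault it would be 1.)

0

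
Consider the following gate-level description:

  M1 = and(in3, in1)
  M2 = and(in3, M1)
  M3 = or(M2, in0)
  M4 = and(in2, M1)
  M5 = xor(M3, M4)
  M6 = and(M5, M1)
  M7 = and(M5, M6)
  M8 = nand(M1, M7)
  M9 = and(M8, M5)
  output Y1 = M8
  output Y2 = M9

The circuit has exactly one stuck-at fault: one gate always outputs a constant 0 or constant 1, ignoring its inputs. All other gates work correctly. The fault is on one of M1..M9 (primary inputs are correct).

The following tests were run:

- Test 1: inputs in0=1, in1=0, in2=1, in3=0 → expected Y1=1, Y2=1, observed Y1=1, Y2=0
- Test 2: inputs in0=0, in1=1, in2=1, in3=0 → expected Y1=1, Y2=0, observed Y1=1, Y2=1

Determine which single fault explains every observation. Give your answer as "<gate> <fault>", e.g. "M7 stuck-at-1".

Fault-free values for test 1 (in0=1, in1=0, in2=1, in3=0): M1=0, M2=0, M3=1, M4=0, M5=1, M6=0, M7=0, M8=1, M9=1, giving Y1=1, Y2=1. Observed Y1=1, Y2=0.
Test 1: faults giving observed Y1=1, Y2=0 are {M1 stuck-at-1, M3 stuck-at-0, M4 stuck-at-1, M5 stuck-at-0, M9 stuck-at-0}.
Test 2 (in0=0, in1=1, in2=1, in3=0): fault-free M1=0, M2=0, M3=0, M4=0, M5=0, M6=0, M7=0, M8=1, M9=0 → Y1=1, Y2=0; observed Y1=1, Y2=1. Eliminates M1 stuck-at-1, M3 stuck-at-0, M5 stuck-at-0, M9 stuck-at-0.
Only M4 stuck-at-1 is consistent with every test.

M4 stuck-at-1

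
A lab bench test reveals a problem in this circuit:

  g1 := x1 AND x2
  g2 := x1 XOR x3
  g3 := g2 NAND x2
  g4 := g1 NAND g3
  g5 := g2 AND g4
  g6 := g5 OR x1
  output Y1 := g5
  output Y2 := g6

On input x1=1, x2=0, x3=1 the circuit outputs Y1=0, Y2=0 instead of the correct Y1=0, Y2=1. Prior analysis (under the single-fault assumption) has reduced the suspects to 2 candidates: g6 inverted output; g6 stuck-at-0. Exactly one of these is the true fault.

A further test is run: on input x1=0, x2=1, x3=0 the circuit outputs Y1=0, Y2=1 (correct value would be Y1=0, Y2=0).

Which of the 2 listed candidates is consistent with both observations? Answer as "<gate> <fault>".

g6 inverted output

Evaluate each candidate on input x1=0, x2=1, x3=0:
  g6 inverted output: g1=0, g2=0, g3=1, g4=1, g5=0, g6=1 [inverted output] → Y1=0, Y2=1 — matches
  g6 stuck-at-0: g1=0, g2=0, g3=1, g4=1, g5=0, g6=0 [stuck-at-0] → Y1=0, Y2=0 — eliminated
Only g6 inverted output reproduces the observed Y1=0, Y2=1.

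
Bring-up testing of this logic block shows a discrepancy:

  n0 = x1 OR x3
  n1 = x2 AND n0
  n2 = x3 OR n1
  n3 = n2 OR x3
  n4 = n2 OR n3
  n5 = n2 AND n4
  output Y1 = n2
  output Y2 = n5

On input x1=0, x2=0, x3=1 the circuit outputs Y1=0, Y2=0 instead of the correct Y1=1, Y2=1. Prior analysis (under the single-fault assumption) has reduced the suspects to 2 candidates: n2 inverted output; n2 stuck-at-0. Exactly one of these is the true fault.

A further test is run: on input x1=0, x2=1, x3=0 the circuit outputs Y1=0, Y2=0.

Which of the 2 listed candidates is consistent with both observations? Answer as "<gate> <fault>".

n2 stuck-at-0

Evaluate each candidate on input x1=0, x2=1, x3=0:
  n2 inverted output: n0=0, n1=0, n2=1 [inverted output], n3=1, n4=1, n5=1 → Y1=1, Y2=1 — eliminated
  n2 stuck-at-0: n0=0, n1=0, n2=0 [stuck-at-0], n3=0, n4=0, n5=0 → Y1=0, Y2=0 — matches
Only n2 stuck-at-0 reproduces the observed Y1=0, Y2=0.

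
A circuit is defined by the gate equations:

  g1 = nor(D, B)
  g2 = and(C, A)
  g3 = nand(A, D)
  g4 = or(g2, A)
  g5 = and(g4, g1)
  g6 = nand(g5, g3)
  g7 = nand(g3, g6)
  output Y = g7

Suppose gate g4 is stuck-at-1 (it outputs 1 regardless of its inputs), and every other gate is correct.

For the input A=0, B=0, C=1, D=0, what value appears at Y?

1

Propagate with g4 forced: g1=1, g2=0, g3=1, g4=1 [stuck-at-1], g5=1, g6=0, g7=1.
So Y = 1. (Without the fault it would be 0.)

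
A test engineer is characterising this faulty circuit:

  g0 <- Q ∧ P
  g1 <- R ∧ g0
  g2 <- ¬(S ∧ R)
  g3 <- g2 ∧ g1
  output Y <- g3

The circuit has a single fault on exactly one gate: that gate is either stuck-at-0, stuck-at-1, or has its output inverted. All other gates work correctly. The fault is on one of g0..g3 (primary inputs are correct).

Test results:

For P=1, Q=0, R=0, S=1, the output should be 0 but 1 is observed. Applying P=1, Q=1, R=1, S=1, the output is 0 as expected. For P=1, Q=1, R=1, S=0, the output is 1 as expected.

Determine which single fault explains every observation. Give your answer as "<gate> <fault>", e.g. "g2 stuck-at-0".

g1 stuck-at-1

Fault-free values for test 1 (P=1, Q=0, R=0, S=1): g0=0, g1=0, g2=1, g3=0, giving Y=0. Observed 1.
Test 1: faults giving observed 1 are {g1 stuck-at-1, g1 inverted output, g3 stuck-at-1, g3 inverted output}.
Test 2 (P=1, Q=1, R=1, S=1): fault-free g0=1, g1=1, g2=0, g3=0 → 0; observed 0. Eliminates g3 stuck-at-1, g3 inverted output.
Test 3 (P=1, Q=1, R=1, S=0): fault-free g0=1, g1=1, g2=1, g3=1 → 1; observed 1. Eliminates g1 inverted output.
Only g1 stuck-at-1 is consistent with every test.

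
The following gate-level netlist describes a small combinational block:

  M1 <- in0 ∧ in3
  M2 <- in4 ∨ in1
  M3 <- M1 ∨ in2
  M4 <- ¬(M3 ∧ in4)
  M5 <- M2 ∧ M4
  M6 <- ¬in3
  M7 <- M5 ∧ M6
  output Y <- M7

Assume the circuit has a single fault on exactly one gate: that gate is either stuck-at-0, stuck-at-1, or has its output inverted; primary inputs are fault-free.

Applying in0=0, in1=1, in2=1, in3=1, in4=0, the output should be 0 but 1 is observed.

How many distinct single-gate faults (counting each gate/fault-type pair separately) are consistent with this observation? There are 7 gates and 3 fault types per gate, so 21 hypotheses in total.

Fault-free: M1=0, M2=1, M3=1, M4=1, M5=1, M6=0, M7=0 → 0. Observed 1.
  M1: none of the 3 fault types match ✗
  M2: none of the 3 fault types match ✗
  M3: none of the 3 fault types match ✗
  M4: none of the 3 fault types match ✗
  M5: none of the 3 fault types match ✗
  M6: stuck-at-1, inverted output ✓; others ✗
  M7: stuck-at-1, inverted output ✓; others ✗
Consistent faults: {M6 stuck-at-1, M6 inverted output, M7 stuck-at-1, M7 inverted output} — 4 in all.

4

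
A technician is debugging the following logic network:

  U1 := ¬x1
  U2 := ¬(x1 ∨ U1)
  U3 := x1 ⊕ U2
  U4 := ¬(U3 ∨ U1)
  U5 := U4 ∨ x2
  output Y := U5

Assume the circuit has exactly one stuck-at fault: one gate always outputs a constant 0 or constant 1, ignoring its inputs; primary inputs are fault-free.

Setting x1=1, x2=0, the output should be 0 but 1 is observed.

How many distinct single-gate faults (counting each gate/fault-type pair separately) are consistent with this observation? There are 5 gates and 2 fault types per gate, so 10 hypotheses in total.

4

Fault-free: U1=0, U2=0, U3=1, U4=0, U5=0 → 0. Observed 1.
  U1 stuck-at-0: output 0 ✗
  U1 stuck-at-1: output 0 ✗
  U2 stuck-at-0: output 0 ✗
  U2 stuck-at-1: output 1 ✓
  U3 stuck-at-0: output 1 ✓
  U3 stuck-at-1: output 0 ✗
  U4 stuck-at-0: output 0 ✗
  U4 stuck-at-1: output 1 ✓
  U5 stuck-at-0: output 0 ✗
  U5 stuck-at-1: output 1 ✓
Consistent faults: {U2 stuck-at-1, U3 stuck-at-0, U4 stuck-at-1, U5 stuck-at-1} — 4 in all.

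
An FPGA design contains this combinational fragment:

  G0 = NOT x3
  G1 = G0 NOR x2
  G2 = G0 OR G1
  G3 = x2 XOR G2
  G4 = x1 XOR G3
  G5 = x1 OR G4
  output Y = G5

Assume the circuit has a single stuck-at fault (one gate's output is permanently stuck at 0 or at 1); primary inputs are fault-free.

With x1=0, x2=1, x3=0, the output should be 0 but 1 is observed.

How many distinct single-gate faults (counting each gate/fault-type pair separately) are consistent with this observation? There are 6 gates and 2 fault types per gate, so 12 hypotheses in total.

5

Fault-free: G0=1, G1=0, G2=1, G3=0, G4=0, G5=0 → 0. Observed 1.
  G0 stuck-at-0: output 1 ✓
  G0 stuck-at-1: output 0 ✗
  G1 stuck-at-0: output 0 ✗
  G1 stuck-at-1: output 0 ✗
  G2 stuck-at-0: output 1 ✓
  G2 stuck-at-1: output 0 ✗
  G3 stuck-at-0: output 0 ✗
  G3 stuck-at-1: output 1 ✓
  G4 stuck-at-0: output 0 ✗
  G4 stuck-at-1: output 1 ✓
  G5 stuck-at-0: output 0 ✗
  G5 stuck-at-1: output 1 ✓
Consistent faults: {G0 stuck-at-0, G2 stuck-at-0, G3 stuck-at-1, G4 stuck-at-1, G5 stuck-at-1} — 5 in all.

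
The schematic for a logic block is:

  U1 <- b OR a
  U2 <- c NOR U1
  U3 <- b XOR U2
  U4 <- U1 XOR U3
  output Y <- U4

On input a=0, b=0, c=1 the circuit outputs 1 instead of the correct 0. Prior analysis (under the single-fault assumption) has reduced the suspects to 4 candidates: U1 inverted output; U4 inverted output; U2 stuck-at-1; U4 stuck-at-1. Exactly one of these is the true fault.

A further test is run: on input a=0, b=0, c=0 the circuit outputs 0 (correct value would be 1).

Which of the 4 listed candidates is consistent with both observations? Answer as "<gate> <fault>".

Evaluate each candidate on input a=0, b=0, c=0:
  U1 inverted output: U1=1 [inverted output], U2=0, U3=0, U4=1 → 1 — eliminated
  U4 inverted output: U1=0, U2=1, U3=1, U4=0 [inverted output] → 0 — matches
  U2 stuck-at-1: U1=0, U2=1 [stuck-at-1], U3=1, U4=1 → 1 — eliminated
  U4 stuck-at-1: U1=0, U2=1, U3=1, U4=1 [stuck-at-1] → 1 — eliminated
Only U4 inverted output reproduces the observed 0.

U4 inverted output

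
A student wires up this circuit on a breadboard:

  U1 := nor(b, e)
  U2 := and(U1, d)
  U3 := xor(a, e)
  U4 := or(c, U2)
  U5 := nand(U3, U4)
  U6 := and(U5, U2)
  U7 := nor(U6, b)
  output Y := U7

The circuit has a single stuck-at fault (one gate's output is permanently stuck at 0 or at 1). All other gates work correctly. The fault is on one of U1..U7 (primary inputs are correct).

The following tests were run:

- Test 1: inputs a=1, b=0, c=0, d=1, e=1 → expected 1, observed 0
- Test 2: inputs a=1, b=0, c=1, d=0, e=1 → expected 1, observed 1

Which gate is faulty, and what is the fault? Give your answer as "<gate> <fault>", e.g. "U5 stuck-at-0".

Fault-free values for test 1 (a=1, b=0, c=0, d=1, e=1): U1=0, U2=0, U3=0, U4=0, U5=1, U6=0, U7=1, giving Y=1. Observed 0.
Test 1: faults giving observed 0 are {U1 stuck-at-1, U2 stuck-at-1, U6 stuck-at-1, U7 stuck-at-0}.
Test 2 (a=1, b=0, c=1, d=0, e=1): fault-free U1=0, U2=0, U3=0, U4=1, U5=1, U6=0, U7=1 → 1; observed 1. Eliminates U2 stuck-at-1, U6 stuck-at-1, U7 stuck-at-0.
Only U1 stuck-at-1 is consistent with every test.

U1 stuck-at-1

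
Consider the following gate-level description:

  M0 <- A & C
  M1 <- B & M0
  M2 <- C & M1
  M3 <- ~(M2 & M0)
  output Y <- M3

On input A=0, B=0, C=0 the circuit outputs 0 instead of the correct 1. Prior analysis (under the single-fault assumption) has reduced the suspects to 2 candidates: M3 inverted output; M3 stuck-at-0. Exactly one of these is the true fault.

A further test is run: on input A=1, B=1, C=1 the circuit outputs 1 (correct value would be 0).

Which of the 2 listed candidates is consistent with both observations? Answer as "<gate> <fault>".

Evaluate each candidate on input A=1, B=1, C=1:
  M3 inverted output: M0=1, M1=1, M2=1, M3=1 [inverted output] → 1 — matches
  M3 stuck-at-0: M0=1, M1=1, M2=1, M3=0 [stuck-at-0] → 0 — eliminated
Only M3 inverted output reproduces the observed 1.

M3 inverted output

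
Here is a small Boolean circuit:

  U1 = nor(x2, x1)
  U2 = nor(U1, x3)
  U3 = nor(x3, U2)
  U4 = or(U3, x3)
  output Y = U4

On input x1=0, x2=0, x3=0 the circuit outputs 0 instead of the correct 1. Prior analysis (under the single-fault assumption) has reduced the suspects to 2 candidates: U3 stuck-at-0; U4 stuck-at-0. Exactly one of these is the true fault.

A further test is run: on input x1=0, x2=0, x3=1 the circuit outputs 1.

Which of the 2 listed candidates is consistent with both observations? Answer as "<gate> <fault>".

Evaluate each candidate on input x1=0, x2=0, x3=1:
  U3 stuck-at-0: U1=1, U2=0, U3=0 [stuck-at-0], U4=1 → 1 — matches
  U4 stuck-at-0: U1=1, U2=0, U3=0, U4=0 [stuck-at-0] → 0 — eliminated
Only U3 stuck-at-0 reproduces the observed 1.

U3 stuck-at-0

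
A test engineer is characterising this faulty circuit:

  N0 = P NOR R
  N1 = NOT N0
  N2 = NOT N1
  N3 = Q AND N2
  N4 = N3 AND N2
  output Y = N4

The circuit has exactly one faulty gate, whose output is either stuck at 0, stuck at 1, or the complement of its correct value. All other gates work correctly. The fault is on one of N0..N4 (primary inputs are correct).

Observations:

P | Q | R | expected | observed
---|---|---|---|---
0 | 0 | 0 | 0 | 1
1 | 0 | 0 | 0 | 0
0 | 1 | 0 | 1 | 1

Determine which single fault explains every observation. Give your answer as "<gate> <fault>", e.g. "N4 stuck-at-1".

N3 stuck-at-1

Fault-free values for test 1 (P=0, Q=0, R=0): N0=1, N1=0, N2=1, N3=0, N4=0, giving Y=0. Observed 1.
Test 1: faults giving observed 1 are {N3 stuck-at-1, N3 inverted output, N4 stuck-at-1, N4 inverted output}.
Test 2 (P=1, Q=0, R=0): fault-free N0=0, N1=1, N2=0, N3=0, N4=0 → 0; observed 0. Eliminates N4 stuck-at-1, N4 inverted output.
Test 3 (P=0, Q=1, R=0): fault-free N0=1, N1=0, N2=1, N3=1, N4=1 → 1; observed 1. Eliminates N3 inverted output.
Only N3 stuck-at-1 is consistent with every test.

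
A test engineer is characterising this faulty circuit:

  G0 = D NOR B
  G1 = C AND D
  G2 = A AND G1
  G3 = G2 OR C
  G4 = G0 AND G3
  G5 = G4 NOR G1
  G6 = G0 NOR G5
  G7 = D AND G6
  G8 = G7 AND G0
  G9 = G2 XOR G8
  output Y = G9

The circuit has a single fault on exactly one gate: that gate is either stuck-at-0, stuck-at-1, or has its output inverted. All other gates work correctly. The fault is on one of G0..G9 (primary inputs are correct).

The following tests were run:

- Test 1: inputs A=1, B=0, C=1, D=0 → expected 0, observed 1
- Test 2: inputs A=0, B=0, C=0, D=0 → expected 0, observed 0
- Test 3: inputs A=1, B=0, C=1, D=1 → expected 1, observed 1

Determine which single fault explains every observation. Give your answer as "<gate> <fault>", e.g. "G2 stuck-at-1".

Fault-free values for test 1 (A=1, B=0, C=1, D=0): G0=1, G1=0, G2=0, G3=1, G4=1, G5=0, G6=0, G7=0, G8=0, G9=0, giving Y=0. Observed 1.
Test 1: faults giving observed 1 are {G1 stuck-at-1, G1 inverted output, G2 stuck-at-1, G2 inverted output, G7 stuck-at-1, G7 inverted output, G8 stuck-at-1, G8 inverted output, G9 stuck-at-1, G9 inverted output}.
Test 2 (A=0, B=0, C=0, D=0): fault-free G0=1, G1=0, G2=0, G3=0, G4=0, G5=1, G6=0, G7=0, G8=0, G9=0 → 0; observed 0. Eliminates G2 stuck-at-1, G2 inverted output, G7 stuck-at-1, G7 inverted output, G8 stuck-at-1, G8 inverted output, G9 stuck-at-1, G9 inverted output.
Test 3 (A=1, B=0, C=1, D=1): fault-free G0=0, G1=1, G2=1, G3=1, G4=0, G5=0, G6=1, G7=1, G8=0, G9=1 → 1; observed 1. Eliminates G1 inverted output.
Only G1 stuck-at-1 is consistent with every test.

G1 stuck-at-1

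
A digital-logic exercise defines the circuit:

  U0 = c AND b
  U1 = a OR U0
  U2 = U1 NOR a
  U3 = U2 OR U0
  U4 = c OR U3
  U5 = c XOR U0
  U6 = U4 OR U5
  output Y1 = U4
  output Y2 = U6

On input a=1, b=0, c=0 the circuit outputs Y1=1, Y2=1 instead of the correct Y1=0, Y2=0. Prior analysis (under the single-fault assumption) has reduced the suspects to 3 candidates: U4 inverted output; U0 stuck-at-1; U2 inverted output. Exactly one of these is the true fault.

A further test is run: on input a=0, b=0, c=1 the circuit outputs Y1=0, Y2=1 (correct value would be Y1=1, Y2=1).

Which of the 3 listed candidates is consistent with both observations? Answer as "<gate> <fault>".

Evaluate each candidate on input a=0, b=0, c=1:
  U4 inverted output: U0=0, U1=0, U2=1, U3=1, U4=0 [inverted output], U5=1, U6=1 → Y1=0, Y2=1 — matches
  U0 stuck-at-1: U0=1 [stuck-at-1], U1=1, U2=0, U3=1, U4=1, U5=0, U6=1 → Y1=1, Y2=1 — eliminated
  U2 inverted output: U0=0, U1=0, U2=0 [inverted output], U3=0, U4=1, U5=1, U6=1 → Y1=1, Y2=1 — eliminated
Only U4 inverted output reproduces the observed Y1=0, Y2=1.

U4 inverted output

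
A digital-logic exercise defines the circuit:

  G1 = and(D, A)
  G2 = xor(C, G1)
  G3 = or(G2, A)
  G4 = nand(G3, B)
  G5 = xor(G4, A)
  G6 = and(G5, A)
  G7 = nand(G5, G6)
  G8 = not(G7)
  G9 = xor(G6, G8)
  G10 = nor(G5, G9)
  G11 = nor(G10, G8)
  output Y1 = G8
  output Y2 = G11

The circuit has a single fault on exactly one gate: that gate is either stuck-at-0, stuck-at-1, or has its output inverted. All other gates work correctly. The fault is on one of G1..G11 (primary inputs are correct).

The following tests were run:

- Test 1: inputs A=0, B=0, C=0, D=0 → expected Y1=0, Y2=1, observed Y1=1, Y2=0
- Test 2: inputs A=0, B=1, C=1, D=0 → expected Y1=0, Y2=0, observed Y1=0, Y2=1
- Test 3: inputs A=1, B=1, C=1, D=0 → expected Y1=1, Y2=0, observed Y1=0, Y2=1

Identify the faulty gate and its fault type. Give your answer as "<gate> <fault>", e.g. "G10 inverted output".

Fault-free values for test 1 (A=0, B=0, C=0, D=0): G1=0, G2=0, G3=0, G4=1, G5=1, G6=0, G7=1, G8=0, G9=0, G10=0, G11=1, giving Y1=0, Y2=1. Observed Y1=1, Y2=0.
Test 1: faults giving observed Y1=1, Y2=0 are {G6 stuck-at-1, G6 inverted output, G7 stuck-at-0, G7 inverted output, G8 stuck-at-1, G8 inverted output}.
Test 2 (A=0, B=1, C=1, D=0): fault-free G1=0, G2=1, G3=1, G4=0, G5=0, G6=0, G7=1, G8=0, G9=0, G10=1, G11=0 → Y1=0, Y2=0; observed Y1=0, Y2=1. Eliminates G7 stuck-at-0, G7 inverted output, G8 stuck-at-1, G8 inverted output.
Test 3 (A=1, B=1, C=1, D=0): fault-free G1=0, G2=1, G3=1, G4=0, G5=1, G6=1, G7=0, G8=1, G9=0, G10=0, G11=0 → Y1=1, Y2=0; observed Y1=0, Y2=1. Eliminates G6 stuck-at-1.
Only G6 inverted output is consistent with every test.

G6 inverted output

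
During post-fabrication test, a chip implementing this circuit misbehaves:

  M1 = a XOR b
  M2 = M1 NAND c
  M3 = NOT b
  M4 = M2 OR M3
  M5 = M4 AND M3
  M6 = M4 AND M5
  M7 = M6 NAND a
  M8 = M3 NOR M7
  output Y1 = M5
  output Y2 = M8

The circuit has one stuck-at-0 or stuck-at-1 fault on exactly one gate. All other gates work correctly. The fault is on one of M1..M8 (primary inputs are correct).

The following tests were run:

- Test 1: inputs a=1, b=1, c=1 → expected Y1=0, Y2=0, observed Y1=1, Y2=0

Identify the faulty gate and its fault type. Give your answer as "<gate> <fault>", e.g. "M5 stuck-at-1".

M3 stuck-at-1

Fault-free values for test 1 (a=1, b=1, c=1): M1=0, M2=1, M3=0, M4=1, M5=0, M6=0, M7=1, M8=0, giving Y1=0, Y2=0. Observed Y1=1, Y2=0.
Test 1: faults giving observed Y1=1, Y2=0 are {M3 stuck-at-1}.
Only M3 stuck-at-1 is consistent with every test.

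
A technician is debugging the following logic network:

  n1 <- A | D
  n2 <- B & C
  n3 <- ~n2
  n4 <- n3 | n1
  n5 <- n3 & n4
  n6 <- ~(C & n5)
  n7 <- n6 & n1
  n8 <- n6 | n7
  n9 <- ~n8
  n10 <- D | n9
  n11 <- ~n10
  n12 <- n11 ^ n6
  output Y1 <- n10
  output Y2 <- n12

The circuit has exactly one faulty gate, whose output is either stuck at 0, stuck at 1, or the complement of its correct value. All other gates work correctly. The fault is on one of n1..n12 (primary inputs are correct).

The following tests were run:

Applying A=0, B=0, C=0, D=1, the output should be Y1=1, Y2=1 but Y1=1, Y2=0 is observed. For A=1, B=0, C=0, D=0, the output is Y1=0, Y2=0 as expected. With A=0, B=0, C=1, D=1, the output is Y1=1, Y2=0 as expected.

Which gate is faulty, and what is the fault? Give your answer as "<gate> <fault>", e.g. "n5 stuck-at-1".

Fault-free values for test 1 (A=0, B=0, C=0, D=1): n1=1, n2=0, n3=1, n4=1, n5=1, n6=1, n7=1, n8=1, n9=0, n10=1, n11=0, n12=1, giving Y1=1, Y2=1. Observed Y1=1, Y2=0.
Test 1: faults giving observed Y1=1, Y2=0 are {n6 stuck-at-0, n6 inverted output, n11 stuck-at-1, n11 inverted output, n12 stuck-at-0, n12 inverted output}.
Test 2 (A=1, B=0, C=0, D=0): fault-free n1=1, n2=0, n3=1, n4=1, n5=1, n6=1, n7=1, n8=1, n9=0, n10=0, n11=1, n12=0 → Y1=0, Y2=0; observed Y1=0, Y2=0. Eliminates n6 stuck-at-0, n6 inverted output, n11 inverted output, n12 inverted output.
Test 3 (A=0, B=0, C=1, D=1): fault-free n1=1, n2=0, n3=1, n4=1, n5=1, n6=0, n7=0, n8=0, n9=1, n10=1, n11=0, n12=0 → Y1=1, Y2=0; observed Y1=1, Y2=0. Eliminates n11 stuck-at-1.
Only n12 stuck-at-0 is consistent with every test.

n12 stuck-at-0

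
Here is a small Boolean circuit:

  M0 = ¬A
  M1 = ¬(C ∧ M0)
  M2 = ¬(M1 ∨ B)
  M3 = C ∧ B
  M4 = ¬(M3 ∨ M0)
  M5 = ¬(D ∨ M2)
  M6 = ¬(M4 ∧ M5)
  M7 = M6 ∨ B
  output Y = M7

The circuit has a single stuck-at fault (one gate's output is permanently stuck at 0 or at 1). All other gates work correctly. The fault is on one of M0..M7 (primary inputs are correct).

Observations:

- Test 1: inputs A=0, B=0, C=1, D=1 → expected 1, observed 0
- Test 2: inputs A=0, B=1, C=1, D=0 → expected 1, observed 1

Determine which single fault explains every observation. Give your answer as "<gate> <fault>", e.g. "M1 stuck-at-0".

M6 stuck-at-0

Fault-free values for test 1 (A=0, B=0, C=1, D=1): M0=1, M1=0, M2=1, M3=0, M4=0, M5=0, M6=1, M7=1, giving Y=1. Observed 0.
Test 1: faults giving observed 0 are {M6 stuck-at-0, M7 stuck-at-0}.
Test 2 (A=0, B=1, C=1, D=0): fault-free M0=1, M1=0, M2=0, M3=1, M4=0, M5=1, M6=1, M7=1 → 1; observed 1. Eliminates M7 stuck-at-0.
Only M6 stuck-at-0 is consistent with every test.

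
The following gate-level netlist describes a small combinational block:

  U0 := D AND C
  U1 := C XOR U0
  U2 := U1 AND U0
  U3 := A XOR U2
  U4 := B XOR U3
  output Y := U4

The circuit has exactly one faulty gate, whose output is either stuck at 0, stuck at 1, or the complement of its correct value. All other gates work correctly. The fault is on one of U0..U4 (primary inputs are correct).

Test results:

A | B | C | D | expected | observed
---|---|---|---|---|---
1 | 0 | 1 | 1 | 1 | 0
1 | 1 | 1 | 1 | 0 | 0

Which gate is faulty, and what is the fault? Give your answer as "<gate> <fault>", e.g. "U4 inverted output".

U4 stuck-at-0

Fault-free values for test 1 (A=1, B=0, C=1, D=1): U0=1, U1=0, U2=0, U3=1, U4=1, giving Y=1. Observed 0.
Test 1: faults giving observed 0 are {U1 stuck-at-1, U1 inverted output, U2 stuck-at-1, U2 inverted output, U3 stuck-at-0, U3 inverted output, U4 stuck-at-0, U4 inverted output}.
Test 2 (A=1, B=1, C=1, D=1): fault-free U0=1, U1=0, U2=0, U3=1, U4=0 → 0; observed 0. Eliminates U1 stuck-at-1, U1 inverted output, U2 stuck-at-1, U2 inverted output, U3 stuck-at-0, U3 inverted output, U4 inverted output.
Only U4 stuck-at-0 is consistent with every test.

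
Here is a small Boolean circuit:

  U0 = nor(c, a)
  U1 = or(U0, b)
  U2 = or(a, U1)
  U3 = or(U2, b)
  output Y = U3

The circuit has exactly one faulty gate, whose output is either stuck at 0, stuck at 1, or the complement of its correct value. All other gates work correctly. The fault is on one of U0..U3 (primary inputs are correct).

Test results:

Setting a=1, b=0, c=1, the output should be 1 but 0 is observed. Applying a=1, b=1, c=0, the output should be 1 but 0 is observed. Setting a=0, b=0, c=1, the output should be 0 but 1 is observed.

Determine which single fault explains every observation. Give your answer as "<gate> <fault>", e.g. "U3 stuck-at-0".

U3 inverted output

Fault-free values for test 1 (a=1, b=0, c=1): U0=0, U1=0, U2=1, U3=1, giving Y=1. Observed 0.
Test 1: faults giving observed 0 are {U2 stuck-at-0, U2 inverted output, U3 stuck-at-0, U3 inverted output}.
Test 2 (a=1, b=1, c=0): fault-free U0=0, U1=1, U2=1, U3=1 → 1; observed 0. Eliminates U2 stuck-at-0, U2 inverted output.
Test 3 (a=0, b=0, c=1): fault-free U0=0, U1=0, U2=0, U3=0 → 0; observed 1. Eliminates U3 stuck-at-0.
Only U3 inverted output is consistent with every test.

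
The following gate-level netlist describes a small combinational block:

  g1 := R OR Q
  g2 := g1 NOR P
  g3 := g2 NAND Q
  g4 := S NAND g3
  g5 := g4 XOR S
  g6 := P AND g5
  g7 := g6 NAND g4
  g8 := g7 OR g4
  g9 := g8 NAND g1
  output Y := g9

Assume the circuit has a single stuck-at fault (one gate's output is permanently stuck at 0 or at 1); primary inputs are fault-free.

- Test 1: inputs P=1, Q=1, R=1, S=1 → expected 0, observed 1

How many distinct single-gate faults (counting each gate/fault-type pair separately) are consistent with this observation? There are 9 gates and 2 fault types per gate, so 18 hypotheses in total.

Fault-free: g1=1, g2=0, g3=1, g4=0, g5=1, g6=1, g7=1, g8=1, g9=0 → 0. Observed 1.
  g1: stuck-at-0 ✓; others ✗
  g2: none of the 2 fault types match ✗
  g3: none of the 2 fault types match ✗
  g4: none of the 2 fault types match ✗
  g5: none of the 2 fault types match ✗
  g6: none of the 2 fault types match ✗
  g7: stuck-at-0 ✓; others ✗
  g8: stuck-at-0 ✓; others ✗
  g9: stuck-at-1 ✓; others ✗
Consistent faults: {g1 stuck-at-0, g7 stuck-at-0, g8 stuck-at-0, g9 stuck-at-1} — 4 in all.

4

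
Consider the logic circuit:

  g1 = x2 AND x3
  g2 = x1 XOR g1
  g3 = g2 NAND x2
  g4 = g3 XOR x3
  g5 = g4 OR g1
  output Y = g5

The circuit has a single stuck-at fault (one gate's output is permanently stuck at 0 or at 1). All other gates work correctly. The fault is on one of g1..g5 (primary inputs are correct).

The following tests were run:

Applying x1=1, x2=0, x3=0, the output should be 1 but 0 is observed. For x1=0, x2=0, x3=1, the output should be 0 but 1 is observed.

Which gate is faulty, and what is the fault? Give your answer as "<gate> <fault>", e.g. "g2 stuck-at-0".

Fault-free values for test 1 (x1=1, x2=0, x3=0): g1=0, g2=1, g3=1, g4=1, g5=1, giving Y=1. Observed 0.
Test 1: faults giving observed 0 are {g3 stuck-at-0, g4 stuck-at-0, g5 stuck-at-0}.
Test 2 (x1=0, x2=0, x3=1): fault-free g1=0, g2=0, g3=1, g4=0, g5=0 → 0; observed 1. Eliminates g4 stuck-at-0, g5 stuck-at-0.
Only g3 stuck-at-0 is consistent with every test.

g3 stuck-at-0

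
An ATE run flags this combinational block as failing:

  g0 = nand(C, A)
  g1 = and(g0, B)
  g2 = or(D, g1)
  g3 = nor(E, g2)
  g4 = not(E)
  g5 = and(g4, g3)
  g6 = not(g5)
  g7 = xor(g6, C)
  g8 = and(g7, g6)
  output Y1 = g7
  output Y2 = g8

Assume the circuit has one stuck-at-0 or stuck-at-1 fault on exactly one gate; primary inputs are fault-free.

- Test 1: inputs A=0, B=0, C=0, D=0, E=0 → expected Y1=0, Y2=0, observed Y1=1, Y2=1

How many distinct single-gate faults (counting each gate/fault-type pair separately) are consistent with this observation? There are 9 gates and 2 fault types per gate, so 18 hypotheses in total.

Fault-free: g0=1, g1=0, g2=0, g3=1, g4=1, g5=1, g6=0, g7=0, g8=0 → Y1=0, Y2=0. Observed Y1=1, Y2=1.
  g0: none of the 2 fault types match ✗
  g1: stuck-at-1 ✓; others ✗
  g2: stuck-at-1 ✓; others ✗
  g3: stuck-at-0 ✓; others ✗
  g4: stuck-at-0 ✓; others ✗
  g5: stuck-at-0 ✓; others ✗
  g6: stuck-at-1 ✓; others ✗
  g7: none of the 2 fault types match ✗
  g8: none of the 2 fault types match ✗
Consistent faults: {g1 stuck-at-1, g2 stuck-at-1, g3 stuck-at-0, g4 stuck-at-0, g5 stuck-at-0, g6 stuck-at-1} — 6 in all.

6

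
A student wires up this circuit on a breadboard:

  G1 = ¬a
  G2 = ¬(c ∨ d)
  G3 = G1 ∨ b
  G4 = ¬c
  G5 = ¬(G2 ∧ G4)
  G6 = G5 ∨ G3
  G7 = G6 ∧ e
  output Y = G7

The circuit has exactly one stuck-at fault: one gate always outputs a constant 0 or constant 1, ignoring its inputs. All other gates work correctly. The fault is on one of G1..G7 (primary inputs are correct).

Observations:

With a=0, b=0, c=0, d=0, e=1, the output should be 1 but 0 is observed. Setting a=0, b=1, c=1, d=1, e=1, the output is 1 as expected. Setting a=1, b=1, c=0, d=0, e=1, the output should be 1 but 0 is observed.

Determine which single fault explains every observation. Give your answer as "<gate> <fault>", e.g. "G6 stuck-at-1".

G3 stuck-at-0

Fault-free values for test 1 (a=0, b=0, c=0, d=0, e=1): G1=1, G2=1, G3=1, G4=1, G5=0, G6=1, G7=1, giving Y=1. Observed 0.
Test 1: faults giving observed 0 are {G1 stuck-at-0, G3 stuck-at-0, G6 stuck-at-0, G7 stuck-at-0}.
Test 2 (a=0, b=1, c=1, d=1, e=1): fault-free G1=1, G2=0, G3=1, G4=0, G5=1, G6=1, G7=1 → 1; observed 1. Eliminates G6 stuck-at-0, G7 stuck-at-0.
Test 3 (a=1, b=1, c=0, d=0, e=1): fault-free G1=0, G2=1, G3=1, G4=1, G5=0, G6=1, G7=1 → 1; observed 0. Eliminates G1 stuck-at-0.
Only G3 stuck-at-0 is consistent with every test.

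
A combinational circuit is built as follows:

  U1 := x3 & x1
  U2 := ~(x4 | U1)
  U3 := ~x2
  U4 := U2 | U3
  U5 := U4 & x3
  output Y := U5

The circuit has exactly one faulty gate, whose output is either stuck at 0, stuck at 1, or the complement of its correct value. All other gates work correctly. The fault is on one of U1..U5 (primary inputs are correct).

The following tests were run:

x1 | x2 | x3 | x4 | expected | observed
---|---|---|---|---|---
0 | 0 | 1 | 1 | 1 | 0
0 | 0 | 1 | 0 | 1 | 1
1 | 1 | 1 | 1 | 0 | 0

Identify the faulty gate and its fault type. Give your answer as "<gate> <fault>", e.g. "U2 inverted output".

Fault-free values for test 1 (x1=0, x2=0, x3=1, x4=1): U1=0, U2=0, U3=1, U4=1, U5=1, giving Y=1. Observed 0.
Test 1: faults giving observed 0 are {U3 stuck-at-0, U3 inverted output, U4 stuck-at-0, U4 inverted output, U5 stuck-at-0, U5 inverted output}.
Test 2 (x1=0, x2=0, x3=1, x4=0): fault-free U1=0, U2=1, U3=1, U4=1, U5=1 → 1; observed 1. Eliminates U4 stuck-at-0, U4 inverted output, U5 stuck-at-0, U5 inverted output.
Test 3 (x1=1, x2=1, x3=1, x4=1): fault-free U1=1, U2=0, U3=0, U4=0, U5=0 → 0; observed 0. Eliminates U3 inverted output.
Only U3 stuck-at-0 is consistent with every test.

U3 stuck-at-0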